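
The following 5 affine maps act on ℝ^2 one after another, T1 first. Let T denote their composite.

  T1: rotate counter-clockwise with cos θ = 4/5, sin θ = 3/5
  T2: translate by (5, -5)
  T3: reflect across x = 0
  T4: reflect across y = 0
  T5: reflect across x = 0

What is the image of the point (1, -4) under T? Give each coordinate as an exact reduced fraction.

T1 rotate counter-clockwise with cos θ = 4/5, sin θ = 3/5: (1, -4) → (16/5, -13/5)
T2 translate by (5, -5): (16/5, -13/5) → (41/5, -38/5)
T3 reflect across x = 0: (41/5, -38/5) → (-41/5, -38/5)
T4 reflect across y = 0: (-41/5, -38/5) → (-41/5, 38/5)
T5 reflect across x = 0: (-41/5, 38/5) → (41/5, 38/5)

T(p) = (41/5, 38/5)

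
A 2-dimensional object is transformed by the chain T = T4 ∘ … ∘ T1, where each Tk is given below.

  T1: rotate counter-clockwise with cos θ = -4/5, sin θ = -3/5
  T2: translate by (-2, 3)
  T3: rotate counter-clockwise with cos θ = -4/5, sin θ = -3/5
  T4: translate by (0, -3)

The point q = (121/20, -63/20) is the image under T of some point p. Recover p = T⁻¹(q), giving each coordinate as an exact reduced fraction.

T1 = [-4/5 3/5 0; -3/5 -4/5 0; 0 0 1]
T2·T1 = [-4/5 3/5 -2; -3/5 -4/5 3; 0 0 1]
T3·…·T1 = [7/25 -24/25 17/5; 24/25 7/25 -6/5; 0 0 1]
T4·…·T1 = [7/25 -24/25 17/5; 24/25 7/25 -21/5; 0 0 1]
det M = 1; M⁻¹ = [7/25 24/25 77/25; -24/25 7/25 111/25; 0 0 1]
M⁻¹ · (121/20, -63/20)ᵀ = (7/4, -9/4)ᵀ

p = (7/4, -9/4)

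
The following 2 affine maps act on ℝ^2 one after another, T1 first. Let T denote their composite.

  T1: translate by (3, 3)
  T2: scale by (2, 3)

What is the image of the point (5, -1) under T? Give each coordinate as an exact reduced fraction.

T1 translate by (3, 3): (5, -1) → (8, 2)
T2 scale by (2, 3): (8, 2) → (16, 6)

T(p) = (16, 6)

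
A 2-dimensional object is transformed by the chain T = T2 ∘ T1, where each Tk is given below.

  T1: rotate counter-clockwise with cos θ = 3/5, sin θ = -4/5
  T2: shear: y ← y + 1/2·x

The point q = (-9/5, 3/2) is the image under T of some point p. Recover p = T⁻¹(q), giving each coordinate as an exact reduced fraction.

T1 = [3/5 4/5 0; -4/5 3/5 0; 0 0 1]
T2·T1 = [3/5 4/5 0; -1/2 1 0; 0 0 1]
det M = 1; M⁻¹ = [1 -4/5 0; 1/2 3/5 0; 0 0 1]
M⁻¹ · (-9/5, 3/2)ᵀ = (-3, 0)ᵀ

p = (-3, 0)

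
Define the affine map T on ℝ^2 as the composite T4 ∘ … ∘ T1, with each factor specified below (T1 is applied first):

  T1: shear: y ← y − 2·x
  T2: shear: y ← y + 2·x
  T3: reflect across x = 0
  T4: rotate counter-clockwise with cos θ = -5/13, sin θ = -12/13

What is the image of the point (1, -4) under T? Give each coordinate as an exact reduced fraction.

T(p) = (-43/13, 32/13)

T1 shear: y ← y − 2·x: (1, -4) → (1, -6)
T2 shear: y ← y + 2·x: (1, -6) → (1, -4)
T3 reflect across x = 0: (1, -4) → (-1, -4)
T4 rotate counter-clockwise with cos θ = -5/13, sin θ = -12/13: (-1, -4) → (-43/13, 32/13)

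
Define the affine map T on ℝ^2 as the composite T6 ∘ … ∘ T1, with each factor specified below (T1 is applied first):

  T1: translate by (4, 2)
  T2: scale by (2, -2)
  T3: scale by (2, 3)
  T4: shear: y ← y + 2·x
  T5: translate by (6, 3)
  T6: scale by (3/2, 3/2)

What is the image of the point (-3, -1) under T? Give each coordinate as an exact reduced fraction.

T(p) = (15, 15/2)

T1 translate by (4, 2): (-3, -1) → (1, 1)
T2 scale by (2, -2): (1, 1) → (2, -2)
T3 scale by (2, 3): (2, -2) → (4, -6)
T4 shear: y ← y + 2·x: (4, -6) → (4, 2)
T5 translate by (6, 3): (4, 2) → (10, 5)
T6 scale by (3/2, 3/2): (10, 5) → (15, 15/2)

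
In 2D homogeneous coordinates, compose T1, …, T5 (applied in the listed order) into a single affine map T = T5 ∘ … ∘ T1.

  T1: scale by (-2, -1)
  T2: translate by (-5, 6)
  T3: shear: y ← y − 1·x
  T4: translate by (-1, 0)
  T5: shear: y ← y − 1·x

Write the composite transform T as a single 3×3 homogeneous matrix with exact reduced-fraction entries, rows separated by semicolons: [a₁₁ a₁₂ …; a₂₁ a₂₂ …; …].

T1 = [-2 0 0; 0 -1 0; 0 0 1]
T2·T1 = [-2 0 -5; 0 -1 6; 0 0 1]
T3·…·T1 = [-2 0 -5; 2 -1 11; 0 0 1]
T4·…·T1 = [-2 0 -6; 2 -1 11; 0 0 1]
T5·…·T1 = [-2 0 -6; 4 -1 17; 0 0 1]

T = [-2 0 -6; 4 -1 17; 0 0 1]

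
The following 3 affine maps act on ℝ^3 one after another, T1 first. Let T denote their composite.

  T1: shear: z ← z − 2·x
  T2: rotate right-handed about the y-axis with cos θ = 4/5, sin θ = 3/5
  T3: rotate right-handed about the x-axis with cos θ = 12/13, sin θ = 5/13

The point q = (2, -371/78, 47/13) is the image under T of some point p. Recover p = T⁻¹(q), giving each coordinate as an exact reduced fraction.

p = (-3/2, -3, 7/3)

T1 = [1 0 0 0; 0 1 0 0; -2 0 1 0; 0 0 0 1]
T2·T1 = [-2/5 0 3/5 0; 0 1 0 0; -11/5 0 4/5 0; 0 0 0 1]
T3·…·T1 = [-2/5 0 3/5 0; 11/13 12/13 -4/13 0; -132/65 5/13 48/65 0; 0 0 0 1]
det M = 1; M⁻¹ = [4/5 3/13 -36/65 0; 0 12/13 5/13 0; 11/5 2/13 -24/65 0; 0 0 0 1]
M⁻¹ · (2, -371/78, 47/13)ᵀ = (-3/2, -3, 7/3)ᵀ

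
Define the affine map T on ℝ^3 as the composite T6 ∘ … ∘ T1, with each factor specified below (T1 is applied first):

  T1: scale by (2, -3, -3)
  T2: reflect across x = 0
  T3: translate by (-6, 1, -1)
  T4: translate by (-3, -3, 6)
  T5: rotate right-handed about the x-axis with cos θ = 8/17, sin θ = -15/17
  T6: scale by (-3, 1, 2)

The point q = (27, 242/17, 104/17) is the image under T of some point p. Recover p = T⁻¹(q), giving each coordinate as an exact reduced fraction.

p = (0, -2, -3)

T1 = [2 0 0 0; 0 -3 0 0; 0 0 -3 0; 0 0 0 1]
T2·T1 = [-2 0 0 0; 0 -3 0 0; 0 0 -3 0; 0 0 0 1]
T3·…·T1 = [-2 0 0 -6; 0 -3 0 1; 0 0 -3 -1; 0 0 0 1]
T4·…·T1 = [-2 0 0 -9; 0 -3 0 -2; 0 0 -3 5; 0 0 0 1]
T5·…·T1 = [-2 0 0 -9; 0 -24/17 -45/17 59/17; 0 45/17 -24/17 70/17; 0 0 0 1]
T6·…·T1 = [6 0 0 27; 0 -24/17 -45/17 59/17; 0 90/17 -48/17 140/17; 0 0 0 1]
det M = 108; M⁻¹ = [1/6 0 0 -9/2; 0 -8/51 5/34 -2/3; 0 -5/17 -4/51 5/3; 0 0 0 1]
M⁻¹ · (27, 242/17, 104/17)ᵀ = (0, -2, -3)ᵀ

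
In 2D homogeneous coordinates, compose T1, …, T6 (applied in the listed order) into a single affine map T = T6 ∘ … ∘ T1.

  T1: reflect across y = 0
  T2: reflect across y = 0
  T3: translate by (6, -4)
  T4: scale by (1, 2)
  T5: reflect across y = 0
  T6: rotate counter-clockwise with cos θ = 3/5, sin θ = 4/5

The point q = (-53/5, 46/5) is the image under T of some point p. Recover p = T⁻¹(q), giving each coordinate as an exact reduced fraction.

p = (-5, -3)

T1 = [1 0 0; 0 -1 0; 0 0 1]
T2·T1 = [1 0 0; 0 1 0; 0 0 1]
T3·…·T1 = [1 0 6; 0 1 -4; 0 0 1]
T4·…·T1 = [1 0 6; 0 2 -8; 0 0 1]
T5·…·T1 = [1 0 6; 0 -2 8; 0 0 1]
T6·…·T1 = [3/5 8/5 -14/5; 4/5 -6/5 48/5; 0 0 1]
det M = -2; M⁻¹ = [3/5 4/5 -6; 2/5 -3/10 4; 0 0 1]
M⁻¹ · (-53/5, 46/5)ᵀ = (-5, -3)ᵀ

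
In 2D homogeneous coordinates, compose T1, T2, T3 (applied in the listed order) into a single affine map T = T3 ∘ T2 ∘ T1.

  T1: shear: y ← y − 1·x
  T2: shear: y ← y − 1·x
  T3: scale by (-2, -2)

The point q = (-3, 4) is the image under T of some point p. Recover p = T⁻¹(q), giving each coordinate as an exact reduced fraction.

T1 = [1 0 0; -1 1 0; 0 0 1]
T2·T1 = [1 0 0; -2 1 0; 0 0 1]
T3·…·T1 = [-2 0 0; 4 -2 0; 0 0 1]
det M = 4; M⁻¹ = [-1/2 0 0; -1 -1/2 0; 0 0 1]
M⁻¹ · (-3, 4)ᵀ = (3/2, 1)ᵀ

p = (3/2, 1)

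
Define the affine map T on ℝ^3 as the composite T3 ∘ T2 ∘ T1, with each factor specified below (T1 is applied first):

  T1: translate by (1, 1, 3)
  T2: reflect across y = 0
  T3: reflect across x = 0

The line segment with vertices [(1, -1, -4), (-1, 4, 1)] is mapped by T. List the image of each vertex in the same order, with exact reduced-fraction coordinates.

T1 translate by (1, 1, 3): (1, -1, -4) → (2, 0, -1); (-1, 4, 1) → (0, 5, 4)
T2 reflect across y = 0: (2, 0, -1) → (2, 0, -1); (0, 5, 4) → (0, -5, 4)
T3 reflect across x = 0: (2, 0, -1) → (-2, 0, -1); (0, -5, 4) → (0, -5, 4)

image vertices: (-2, 0, -1), (0, -5, 4)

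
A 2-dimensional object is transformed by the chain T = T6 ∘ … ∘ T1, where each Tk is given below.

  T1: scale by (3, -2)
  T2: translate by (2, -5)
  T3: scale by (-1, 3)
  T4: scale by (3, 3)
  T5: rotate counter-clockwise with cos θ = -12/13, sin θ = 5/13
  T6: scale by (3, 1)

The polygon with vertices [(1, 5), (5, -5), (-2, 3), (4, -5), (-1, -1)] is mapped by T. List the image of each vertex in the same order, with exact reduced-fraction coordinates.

T1 scale by (3, -2): (1, 5) → (3, -10); (5, -5) → (15, 10); (-2, 3) → (-6, -6); (4, -5) → (12, 10); (-1, -1) → (-3, 2)
T2 translate by (2, -5): (3, -10) → (5, -15); (15, 10) → (17, 5); (-6, -6) → (-4, -11); (12, 10) → (14, 5); (-3, 2) → (-1, -3)
T3 scale by (-1, 3): (5, -15) → (-5, -45); (17, 5) → (-17, 15); (-4, -11) → (4, -33); (14, 5) → (-14, 15); (-1, -3) → (1, -9)
T4 scale by (3, 3): (-5, -45) → (-15, -135); (-17, 15) → (-51, 45); (4, -33) → (12, -99); (-14, 15) → (-42, 45); (1, -9) → (3, -27)
T5 rotate counter-clockwise with cos θ = -12/13, sin θ = 5/13: (-15, -135) → (855/13, 1545/13); (-51, 45) → (387/13, -795/13); (12, -99) → (27, 96); (-42, 45) → (279/13, -750/13); (3, -27) → (99/13, 339/13)
T6 scale by (3, 1): (855/13, 1545/13) → (2565/13, 1545/13); (387/13, -795/13) → (1161/13, -795/13); (27, 96) → (81, 96); (279/13, -750/13) → (837/13, -750/13); (99/13, 339/13) → (297/13, 339/13)

image vertices: (2565/13, 1545/13), (1161/13, -795/13), (81, 96), (837/13, -750/13), (297/13, 339/13)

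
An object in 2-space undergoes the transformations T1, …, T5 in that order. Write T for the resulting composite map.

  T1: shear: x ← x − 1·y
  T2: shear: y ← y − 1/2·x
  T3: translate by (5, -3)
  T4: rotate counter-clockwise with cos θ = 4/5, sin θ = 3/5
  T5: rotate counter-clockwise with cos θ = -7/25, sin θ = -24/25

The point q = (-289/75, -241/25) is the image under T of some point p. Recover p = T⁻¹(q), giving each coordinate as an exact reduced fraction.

p = (0, -8/3)

T1 = [1 -1 0; 0 1 0; 0 0 1]
T2·T1 = [1 -1 0; -1/2 3/2 0; 0 0 1]
T3·…·T1 = [1 -1 5; -1/2 3/2 -3; 0 0 1]
T4·…·T1 = [11/10 -17/10 29/5; 1/5 3/5 3/5; 0 0 1]
T5·…·T1 = [-29/250 263/250 -131/125; -139/125 183/125 -717/125; 0 0 1]
det M = 1; M⁻¹ = [183/125 -263/250 -9/2; 139/125 -29/250 1/2; 0 0 1]
M⁻¹ · (-289/75, -241/25)ᵀ = (0, -8/3)ᵀ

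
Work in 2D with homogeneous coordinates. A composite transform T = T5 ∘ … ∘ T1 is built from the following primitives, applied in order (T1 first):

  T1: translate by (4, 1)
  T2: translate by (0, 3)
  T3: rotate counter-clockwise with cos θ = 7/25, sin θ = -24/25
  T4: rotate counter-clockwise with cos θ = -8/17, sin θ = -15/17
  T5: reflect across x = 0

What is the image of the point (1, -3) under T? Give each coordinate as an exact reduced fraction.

T(p) = (2167/425, 19/425)

T1 translate by (4, 1): (1, -3) → (5, -2)
T2 translate by (0, 3): (5, -2) → (5, 1)
T3 rotate counter-clockwise with cos θ = 7/25, sin θ = -24/25: (5, 1) → (59/25, -113/25)
T4 rotate counter-clockwise with cos θ = -8/17, sin θ = -15/17: (59/25, -113/25) → (-2167/425, 19/425)
T5 reflect across x = 0: (-2167/425, 19/425) → (2167/425, 19/425)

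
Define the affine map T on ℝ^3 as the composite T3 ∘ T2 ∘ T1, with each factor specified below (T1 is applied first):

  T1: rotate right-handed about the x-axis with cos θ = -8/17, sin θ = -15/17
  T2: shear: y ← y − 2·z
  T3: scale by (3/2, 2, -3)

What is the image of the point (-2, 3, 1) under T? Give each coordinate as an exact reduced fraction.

T(p) = (-3, 194/17, 159/17)

T1 rotate right-handed about the x-axis with cos θ = -8/17, sin θ = -15/17: (-2, 3, 1) → (-2, -9/17, -53/17)
T2 shear: y ← y − 2·z: (-2, -9/17, -53/17) → (-2, 97/17, -53/17)
T3 scale by (3/2, 2, -3): (-2, 97/17, -53/17) → (-3, 194/17, 159/17)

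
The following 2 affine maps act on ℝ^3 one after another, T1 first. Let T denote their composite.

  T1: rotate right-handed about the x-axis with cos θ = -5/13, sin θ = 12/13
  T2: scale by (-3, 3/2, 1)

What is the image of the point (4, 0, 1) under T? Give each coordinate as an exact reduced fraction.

T(p) = (-12, -18/13, -5/13)

T1 rotate right-handed about the x-axis with cos θ = -5/13, sin θ = 12/13: (4, 0, 1) → (4, -12/13, -5/13)
T2 scale by (-3, 3/2, 1): (4, -12/13, -5/13) → (-12, -18/13, -5/13)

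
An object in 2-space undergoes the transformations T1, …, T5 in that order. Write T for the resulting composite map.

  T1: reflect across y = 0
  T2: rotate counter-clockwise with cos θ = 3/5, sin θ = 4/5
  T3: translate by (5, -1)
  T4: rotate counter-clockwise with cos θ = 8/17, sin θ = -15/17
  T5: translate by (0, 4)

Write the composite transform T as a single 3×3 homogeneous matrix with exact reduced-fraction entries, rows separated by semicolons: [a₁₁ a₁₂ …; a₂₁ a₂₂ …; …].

T = [84/85 -13/85 25/17; -13/85 -84/85 -15/17; 0 0 1]

T1 = [1 0 0; 0 -1 0; 0 0 1]
T2·T1 = [3/5 4/5 0; 4/5 -3/5 0; 0 0 1]
T3·…·T1 = [3/5 4/5 5; 4/5 -3/5 -1; 0 0 1]
T4·…·T1 = [84/85 -13/85 25/17; -13/85 -84/85 -83/17; 0 0 1]
T5·…·T1 = [84/85 -13/85 25/17; -13/85 -84/85 -15/17; 0 0 1]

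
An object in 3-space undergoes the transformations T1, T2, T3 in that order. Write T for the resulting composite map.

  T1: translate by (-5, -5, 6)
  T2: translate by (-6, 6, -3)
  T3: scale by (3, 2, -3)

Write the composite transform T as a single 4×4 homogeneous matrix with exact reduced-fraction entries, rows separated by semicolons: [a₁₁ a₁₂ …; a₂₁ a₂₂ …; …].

T1 = [1 0 0 -5; 0 1 0 -5; 0 0 1 6; 0 0 0 1]
T2·T1 = [1 0 0 -11; 0 1 0 1; 0 0 1 3; 0 0 0 1]
T3·…·T1 = [3 0 0 -33; 0 2 0 2; 0 0 -3 -9; 0 0 0 1]

T = [3 0 0 -33; 0 2 0 2; 0 0 -3 -9; 0 0 0 1]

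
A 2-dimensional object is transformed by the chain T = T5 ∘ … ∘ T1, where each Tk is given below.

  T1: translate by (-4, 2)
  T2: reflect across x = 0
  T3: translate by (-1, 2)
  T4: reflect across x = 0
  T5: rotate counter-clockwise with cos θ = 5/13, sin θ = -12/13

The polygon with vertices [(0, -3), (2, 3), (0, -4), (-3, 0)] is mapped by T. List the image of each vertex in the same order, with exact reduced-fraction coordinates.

T1 translate by (-4, 2): (0, -3) → (-4, -1); (2, 3) → (-2, 5); (0, -4) → (-4, -2); (-3, 0) → (-7, 2)
T2 reflect across x = 0: (-4, -1) → (4, -1); (-2, 5) → (2, 5); (-4, -2) → (4, -2); (-7, 2) → (7, 2)
T3 translate by (-1, 2): (4, -1) → (3, 1); (2, 5) → (1, 7); (4, -2) → (3, 0); (7, 2) → (6, 4)
T4 reflect across x = 0: (3, 1) → (-3, 1); (1, 7) → (-1, 7); (3, 0) → (-3, 0); (6, 4) → (-6, 4)
T5 rotate counter-clockwise with cos θ = 5/13, sin θ = -12/13: (-3, 1) → (-3/13, 41/13); (-1, 7) → (79/13, 47/13); (-3, 0) → (-15/13, 36/13); (-6, 4) → (18/13, 92/13)

image vertices: (-3/13, 41/13), (79/13, 47/13), (-15/13, 36/13), (18/13, 92/13)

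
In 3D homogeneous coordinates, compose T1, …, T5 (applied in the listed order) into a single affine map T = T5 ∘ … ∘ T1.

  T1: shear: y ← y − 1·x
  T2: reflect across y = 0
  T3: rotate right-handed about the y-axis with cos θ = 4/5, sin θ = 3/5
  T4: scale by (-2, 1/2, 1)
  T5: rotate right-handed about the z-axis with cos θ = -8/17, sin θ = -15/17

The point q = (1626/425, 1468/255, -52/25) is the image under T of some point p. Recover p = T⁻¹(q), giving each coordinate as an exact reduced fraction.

T1 = [1 0 0 0; -1 1 0 0; 0 0 1 0; 0 0 0 1]
T2·T1 = [1 0 0 0; 1 -1 0 0; 0 0 1 0; 0 0 0 1]
T3·…·T1 = [4/5 0 3/5 0; 1 -1 0 0; -3/5 0 4/5 0; 0 0 0 1]
T4·…·T1 = [-8/5 0 -6/5 0; 1/2 -1/2 0 0; -3/5 0 4/5 0; 0 0 0 1]
T5·…·T1 = [203/170 -15/34 48/85 0; 20/17 4/17 18/17 0; -3/5 0 4/5 0; 0 0 0 1]
det M = 1; M⁻¹ = [16/85 6/17 -3/5 0; -134/85 22/17 -3/5 0; 12/85 9/34 4/5 0; 0 0 0 1]
M⁻¹ · (1626/425, 1468/255, -52/25)ᵀ = (4, 8/3, 2/5)ᵀ

p = (4, 8/3, 2/5)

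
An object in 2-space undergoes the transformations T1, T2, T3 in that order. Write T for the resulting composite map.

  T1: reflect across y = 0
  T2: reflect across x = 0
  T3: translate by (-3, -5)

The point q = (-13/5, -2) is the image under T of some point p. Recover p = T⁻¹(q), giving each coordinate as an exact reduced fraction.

p = (-2/5, -3)

T1 = [1 0 0; 0 -1 0; 0 0 1]
T2·T1 = [-1 0 0; 0 -1 0; 0 0 1]
T3·…·T1 = [-1 0 -3; 0 -1 -5; 0 0 1]
det M = 1; M⁻¹ = [-1 0 -3; 0 -1 -5; 0 0 1]
M⁻¹ · (-13/5, -2)ᵀ = (-2/5, -3)ᵀ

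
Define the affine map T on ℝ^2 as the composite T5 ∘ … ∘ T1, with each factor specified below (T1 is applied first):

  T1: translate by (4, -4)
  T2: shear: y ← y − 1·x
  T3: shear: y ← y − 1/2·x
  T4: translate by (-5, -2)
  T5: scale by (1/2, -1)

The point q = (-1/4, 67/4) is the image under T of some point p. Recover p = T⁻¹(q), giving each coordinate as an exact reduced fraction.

T1 = [1 0 4; 0 1 -4; 0 0 1]
T2·T1 = [1 0 4; -1 1 -8; 0 0 1]
T3·…·T1 = [1 0 4; -3/2 1 -10; 0 0 1]
T4·…·T1 = [1 0 -1; -3/2 1 -12; 0 0 1]
T5·…·T1 = [1/2 0 -1/2; 3/2 -1 12; 0 0 1]
det M = -1/2; M⁻¹ = [2 0 1; 3 -1 27/2; 0 0 1]
M⁻¹ · (-1/4, 67/4)ᵀ = (1/2, -4)ᵀ

p = (1/2, -4)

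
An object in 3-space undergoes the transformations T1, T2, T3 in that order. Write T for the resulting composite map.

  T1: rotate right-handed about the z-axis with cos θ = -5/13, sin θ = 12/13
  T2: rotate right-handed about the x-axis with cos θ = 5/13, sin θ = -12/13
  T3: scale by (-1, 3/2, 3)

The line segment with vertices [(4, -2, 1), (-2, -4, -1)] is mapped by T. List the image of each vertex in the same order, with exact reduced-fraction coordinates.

T1 rotate right-handed about the z-axis with cos θ = -5/13, sin θ = 12/13: (4, -2, 1) → (4/13, 58/13, 1); (-2, -4, -1) → (58/13, -4/13, -1)
T2 rotate right-handed about the x-axis with cos θ = 5/13, sin θ = -12/13: (4/13, 58/13, 1) → (4/13, 446/169, -631/169); (58/13, -4/13, -1) → (58/13, -176/169, -17/169)
T3 scale by (-1, 3/2, 3): (4/13, 446/169, -631/169) → (-4/13, 669/169, -1893/169); (58/13, -176/169, -17/169) → (-58/13, -264/169, -51/169)

image vertices: (-4/13, 669/169, -1893/169), (-58/13, -264/169, -51/169)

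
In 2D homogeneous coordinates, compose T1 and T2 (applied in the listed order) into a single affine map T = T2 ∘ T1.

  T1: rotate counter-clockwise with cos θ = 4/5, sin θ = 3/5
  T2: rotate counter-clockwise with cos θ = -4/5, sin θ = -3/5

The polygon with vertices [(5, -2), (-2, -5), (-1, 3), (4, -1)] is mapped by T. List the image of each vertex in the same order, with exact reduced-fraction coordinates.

image vertices: (-83/25, -106/25), (-106/25, 83/25), (79/25, 3/25), (-52/25, -89/25)

T1 rotate counter-clockwise with cos θ = 4/5, sin θ = 3/5: (5, -2) → (26/5, 7/5); (-2, -5) → (7/5, -26/5); (-1, 3) → (-13/5, 9/5); (4, -1) → (19/5, 8/5)
T2 rotate counter-clockwise with cos θ = -4/5, sin θ = -3/5: (26/5, 7/5) → (-83/25, -106/25); (7/5, -26/5) → (-106/25, 83/25); (-13/5, 9/5) → (79/25, 3/25); (19/5, 8/5) → (-52/25, -89/25)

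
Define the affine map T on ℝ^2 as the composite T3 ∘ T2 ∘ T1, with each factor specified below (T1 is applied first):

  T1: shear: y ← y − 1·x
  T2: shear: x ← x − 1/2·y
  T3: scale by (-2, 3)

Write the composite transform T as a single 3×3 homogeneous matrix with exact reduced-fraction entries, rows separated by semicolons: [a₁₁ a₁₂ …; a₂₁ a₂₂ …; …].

T1 = [1 0 0; -1 1 0; 0 0 1]
T2·T1 = [3/2 -1/2 0; -1 1 0; 0 0 1]
T3·…·T1 = [-3 1 0; -3 3 0; 0 0 1]

T = [-3 1 0; -3 3 0; 0 0 1]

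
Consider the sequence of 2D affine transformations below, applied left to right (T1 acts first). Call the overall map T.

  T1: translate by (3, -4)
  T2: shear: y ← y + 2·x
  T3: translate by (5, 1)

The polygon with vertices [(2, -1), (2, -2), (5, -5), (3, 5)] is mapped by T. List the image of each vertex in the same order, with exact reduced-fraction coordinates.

image vertices: (10, 6), (10, 5), (13, 8), (11, 14)

T1 translate by (3, -4): (2, -1) → (5, -5); (2, -2) → (5, -6); (5, -5) → (8, -9); (3, 5) → (6, 1)
T2 shear: y ← y + 2·x: (5, -5) → (5, 5); (5, -6) → (5, 4); (8, -9) → (8, 7); (6, 1) → (6, 13)
T3 translate by (5, 1): (5, 5) → (10, 6); (5, 4) → (10, 5); (8, 7) → (13, 8); (6, 13) → (11, 14)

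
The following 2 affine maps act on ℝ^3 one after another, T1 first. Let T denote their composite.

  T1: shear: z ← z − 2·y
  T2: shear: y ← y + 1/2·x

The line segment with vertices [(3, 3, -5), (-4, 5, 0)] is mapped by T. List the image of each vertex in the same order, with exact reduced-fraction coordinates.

image vertices: (3, 9/2, -11), (-4, 3, -10)

T1 shear: z ← z − 2·y: (3, 3, -5) → (3, 3, -11); (-4, 5, 0) → (-4, 5, -10)
T2 shear: y ← y + 1/2·x: (3, 3, -11) → (3, 9/2, -11); (-4, 5, -10) → (-4, 3, -10)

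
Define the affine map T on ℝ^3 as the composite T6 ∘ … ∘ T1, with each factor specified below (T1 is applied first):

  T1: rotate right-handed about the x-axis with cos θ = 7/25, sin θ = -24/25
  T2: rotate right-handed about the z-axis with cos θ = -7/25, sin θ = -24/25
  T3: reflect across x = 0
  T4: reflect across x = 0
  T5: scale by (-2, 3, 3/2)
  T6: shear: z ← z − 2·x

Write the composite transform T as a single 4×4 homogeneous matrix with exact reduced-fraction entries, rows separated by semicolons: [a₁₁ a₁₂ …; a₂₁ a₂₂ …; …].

T = [14/25 -336/625 -1152/625 0; -72/25 -147/625 -504/625 0; -28/25 -228/625 5133/1250 0; 0 0 0 1]

T1 = [1 0 0 0; 0 7/25 24/25 0; 0 -24/25 7/25 0; 0 0 0 1]
T2·T1 = [-7/25 168/625 576/625 0; -24/25 -49/625 -168/625 0; 0 -24/25 7/25 0; 0 0 0 1]
T3·…·T1 = [7/25 -168/625 -576/625 0; -24/25 -49/625 -168/625 0; 0 -24/25 7/25 0; 0 0 0 1]
T4·…·T1 = [-7/25 168/625 576/625 0; -24/25 -49/625 -168/625 0; 0 -24/25 7/25 0; 0 0 0 1]
T5·…·T1 = [14/25 -336/625 -1152/625 0; -72/25 -147/625 -504/625 0; 0 -36/25 21/50 0; 0 0 0 1]
T6·…·T1 = [14/25 -336/625 -1152/625 0; -72/25 -147/625 -504/625 0; -28/25 -228/625 5133/1250 0; 0 0 0 1]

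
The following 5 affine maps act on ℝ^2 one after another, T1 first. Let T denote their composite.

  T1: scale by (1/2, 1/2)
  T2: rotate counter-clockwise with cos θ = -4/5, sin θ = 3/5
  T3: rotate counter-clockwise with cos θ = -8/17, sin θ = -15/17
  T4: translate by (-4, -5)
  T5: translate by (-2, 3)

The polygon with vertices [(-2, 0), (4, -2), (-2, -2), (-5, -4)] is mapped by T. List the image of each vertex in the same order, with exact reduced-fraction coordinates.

T1 scale by (1/2, 1/2): (-2, 0) → (-1, 0); (4, -2) → (2, -1); (-2, -2) → (-1, -1); (-5, -4) → (-5/2, -2)
T2 rotate counter-clockwise with cos θ = -4/5, sin θ = 3/5: (-1, 0) → (4/5, -3/5); (2, -1) → (-1, 2); (-1, -1) → (7/5, 1/5); (-5/2, -2) → (16/5, 1/10)
T3 rotate counter-clockwise with cos θ = -8/17, sin θ = -15/17: (4/5, -3/5) → (-77/85, -36/85); (-1, 2) → (38/17, -1/17); (7/5, 1/5) → (-41/85, -113/85); (16/5, 1/10) → (-241/170, -244/85)
T4 translate by (-4, -5): (-77/85, -36/85) → (-417/85, -461/85); (38/17, -1/17) → (-30/17, -86/17); (-41/85, -113/85) → (-381/85, -538/85); (-241/170, -244/85) → (-921/170, -669/85)
T5 translate by (-2, 3): (-417/85, -461/85) → (-587/85, -206/85); (-30/17, -86/17) → (-64/17, -35/17); (-381/85, -538/85) → (-551/85, -283/85); (-921/170, -669/85) → (-1261/170, -414/85)

image vertices: (-587/85, -206/85), (-64/17, -35/17), (-551/85, -283/85), (-1261/170, -414/85)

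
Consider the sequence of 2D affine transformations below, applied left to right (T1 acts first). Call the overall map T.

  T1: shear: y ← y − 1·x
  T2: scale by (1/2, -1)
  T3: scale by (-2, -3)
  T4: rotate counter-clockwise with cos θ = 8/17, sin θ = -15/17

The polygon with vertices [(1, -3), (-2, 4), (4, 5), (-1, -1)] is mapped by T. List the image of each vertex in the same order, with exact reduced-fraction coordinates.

T1 shear: y ← y − 1·x: (1, -3) → (1, -4); (-2, 4) → (-2, 6); (4, 5) → (4, 1); (-1, -1) → (-1, 0)
T2 scale by (1/2, -1): (1, -4) → (1/2, 4); (-2, 6) → (-1, -6); (4, 1) → (2, -1); (-1, 0) → (-1/2, 0)
T3 scale by (-2, -3): (1/2, 4) → (-1, -12); (-1, -6) → (2, 18); (2, -1) → (-4, 3); (-1/2, 0) → (1, 0)
T4 rotate counter-clockwise with cos θ = 8/17, sin θ = -15/17: (-1, -12) → (-188/17, -81/17); (2, 18) → (286/17, 114/17); (-4, 3) → (13/17, 84/17); (1, 0) → (8/17, -15/17)

image vertices: (-188/17, -81/17), (286/17, 114/17), (13/17, 84/17), (8/17, -15/17)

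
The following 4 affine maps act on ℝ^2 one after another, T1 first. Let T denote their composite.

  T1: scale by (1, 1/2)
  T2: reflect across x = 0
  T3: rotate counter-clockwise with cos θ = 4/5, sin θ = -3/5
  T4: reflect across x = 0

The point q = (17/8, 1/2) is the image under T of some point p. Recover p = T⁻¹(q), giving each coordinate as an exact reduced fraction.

p = (2, -7/4)

T1 = [1 0 0; 0 1/2 0; 0 0 1]
T2·T1 = [-1 0 0; 0 1/2 0; 0 0 1]
T3·…·T1 = [-4/5 3/10 0; 3/5 2/5 0; 0 0 1]
T4·…·T1 = [4/5 -3/10 0; 3/5 2/5 0; 0 0 1]
det M = 1/2; M⁻¹ = [4/5 3/5 0; -6/5 8/5 0; 0 0 1]
M⁻¹ · (17/8, 1/2)ᵀ = (2, -7/4)ᵀ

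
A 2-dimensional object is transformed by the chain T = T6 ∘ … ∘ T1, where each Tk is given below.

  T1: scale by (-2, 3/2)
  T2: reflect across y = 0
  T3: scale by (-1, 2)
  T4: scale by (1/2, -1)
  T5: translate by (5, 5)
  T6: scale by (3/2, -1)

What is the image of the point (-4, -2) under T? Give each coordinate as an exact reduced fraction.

T1 scale by (-2, 3/2): (-4, -2) → (8, -3)
T2 reflect across y = 0: (8, -3) → (8, 3)
T3 scale by (-1, 2): (8, 3) → (-8, 6)
T4 scale by (1/2, -1): (-8, 6) → (-4, -6)
T5 translate by (5, 5): (-4, -6) → (1, -1)
T6 scale by (3/2, -1): (1, -1) → (3/2, 1)

T(p) = (3/2, 1)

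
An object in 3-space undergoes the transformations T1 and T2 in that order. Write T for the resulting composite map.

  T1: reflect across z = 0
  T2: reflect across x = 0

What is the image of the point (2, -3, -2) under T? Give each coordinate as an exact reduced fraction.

T(p) = (-2, -3, 2)

T1 reflect across z = 0: (2, -3, -2) → (2, -3, 2)
T2 reflect across x = 0: (2, -3, 2) → (-2, -3, 2)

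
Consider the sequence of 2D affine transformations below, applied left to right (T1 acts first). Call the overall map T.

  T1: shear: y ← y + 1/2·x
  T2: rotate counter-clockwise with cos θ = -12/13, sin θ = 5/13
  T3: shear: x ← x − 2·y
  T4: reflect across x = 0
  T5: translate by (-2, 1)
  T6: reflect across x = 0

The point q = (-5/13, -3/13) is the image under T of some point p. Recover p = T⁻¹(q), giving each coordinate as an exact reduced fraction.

p = (4, 1)

T1 = [1 0 0; 1/2 1 0; 0 0 1]
T2·T1 = [-29/26 -5/13 0; -1/13 -12/13 0; 0 0 1]
T3·…·T1 = [-25/26 19/13 0; -1/13 -12/13 0; 0 0 1]
T4·…·T1 = [25/26 -19/13 0; -1/13 -12/13 0; 0 0 1]
T5·…·T1 = [25/26 -19/13 -2; -1/13 -12/13 1; 0 0 1]
T6·…·T1 = [-25/26 19/13 2; -1/13 -12/13 1; 0 0 1]
det M = 1; M⁻¹ = [-12/13 -19/13 43/13; 1/13 -25/26 21/26; 0 0 1]
M⁻¹ · (-5/13, -3/13)ᵀ = (4, 1)ᵀ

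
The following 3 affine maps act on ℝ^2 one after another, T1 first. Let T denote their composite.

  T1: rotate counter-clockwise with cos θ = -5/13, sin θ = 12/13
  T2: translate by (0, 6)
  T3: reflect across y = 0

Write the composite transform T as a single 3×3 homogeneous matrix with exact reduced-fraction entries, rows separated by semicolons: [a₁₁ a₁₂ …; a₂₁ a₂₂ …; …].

T1 = [-5/13 -12/13 0; 12/13 -5/13 0; 0 0 1]
T2·T1 = [-5/13 -12/13 0; 12/13 -5/13 6; 0 0 1]
T3·…·T1 = [-5/13 -12/13 0; -12/13 5/13 -6; 0 0 1]

T = [-5/13 -12/13 0; -12/13 5/13 -6; 0 0 1]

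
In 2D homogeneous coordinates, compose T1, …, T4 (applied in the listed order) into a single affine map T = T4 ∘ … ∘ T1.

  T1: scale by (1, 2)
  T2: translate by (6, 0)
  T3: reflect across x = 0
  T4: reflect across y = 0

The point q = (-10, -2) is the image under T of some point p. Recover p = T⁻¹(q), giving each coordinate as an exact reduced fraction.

T1 = [1 0 0; 0 2 0; 0 0 1]
T2·T1 = [1 0 6; 0 2 0; 0 0 1]
T3·…·T1 = [-1 0 -6; 0 2 0; 0 0 1]
T4·…·T1 = [-1 0 -6; 0 -2 0; 0 0 1]
det M = 2; M⁻¹ = [-1 0 -6; 0 -1/2 0; 0 0 1]
M⁻¹ · (-10, -2)ᵀ = (4, 1)ᵀ

p = (4, 1)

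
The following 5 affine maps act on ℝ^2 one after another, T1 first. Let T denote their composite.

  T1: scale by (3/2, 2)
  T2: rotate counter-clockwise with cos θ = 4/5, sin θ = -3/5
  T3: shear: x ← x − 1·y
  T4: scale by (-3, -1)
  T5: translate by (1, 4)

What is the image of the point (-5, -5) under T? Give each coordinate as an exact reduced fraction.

T(p) = (53/2, 15/2)

T1 scale by (3/2, 2): (-5, -5) → (-15/2, -10)
T2 rotate counter-clockwise with cos θ = 4/5, sin θ = -3/5: (-15/2, -10) → (-12, -7/2)
T3 shear: x ← x − 1·y: (-12, -7/2) → (-17/2, -7/2)
T4 scale by (-3, -1): (-17/2, -7/2) → (51/2, 7/2)
T5 translate by (1, 4): (51/2, 7/2) → (53/2, 15/2)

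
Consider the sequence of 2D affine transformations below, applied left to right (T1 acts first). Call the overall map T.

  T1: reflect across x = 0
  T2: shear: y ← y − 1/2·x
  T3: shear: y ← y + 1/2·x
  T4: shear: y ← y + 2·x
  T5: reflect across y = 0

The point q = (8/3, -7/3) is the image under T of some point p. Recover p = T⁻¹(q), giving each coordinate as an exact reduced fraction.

p = (-8/3, -3)

T1 = [-1 0 0; 0 1 0; 0 0 1]
T2·T1 = [-1 0 0; 1/2 1 0; 0 0 1]
T3·…·T1 = [-1 0 0; 0 1 0; 0 0 1]
T4·…·T1 = [-1 0 0; -2 1 0; 0 0 1]
T5·…·T1 = [-1 0 0; 2 -1 0; 0 0 1]
det M = 1; M⁻¹ = [-1 0 0; -2 -1 0; 0 0 1]
M⁻¹ · (8/3, -7/3)ᵀ = (-8/3, -3)ᵀ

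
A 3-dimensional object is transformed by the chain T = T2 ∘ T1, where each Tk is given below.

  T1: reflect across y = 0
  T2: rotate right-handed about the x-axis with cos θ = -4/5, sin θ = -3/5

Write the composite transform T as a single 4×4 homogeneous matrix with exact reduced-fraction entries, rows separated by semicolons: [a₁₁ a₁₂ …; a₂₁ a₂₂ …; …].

T = [1 0 0 0; 0 4/5 3/5 0; 0 3/5 -4/5 0; 0 0 0 1]

T1 = [1 0 0 0; 0 -1 0 0; 0 0 1 0; 0 0 0 1]
T2·T1 = [1 0 0 0; 0 4/5 3/5 0; 0 3/5 -4/5 0; 0 0 0 1]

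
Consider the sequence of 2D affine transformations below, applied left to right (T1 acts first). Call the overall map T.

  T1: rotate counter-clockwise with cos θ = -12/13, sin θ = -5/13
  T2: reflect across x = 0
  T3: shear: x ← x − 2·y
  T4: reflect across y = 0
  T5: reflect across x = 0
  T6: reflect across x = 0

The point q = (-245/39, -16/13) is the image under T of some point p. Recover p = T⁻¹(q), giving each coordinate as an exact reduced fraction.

p = (-4, 1/3)

T1 = [-12/13 5/13 0; -5/13 -12/13 0; 0 0 1]
T2·T1 = [12/13 -5/13 0; -5/13 -12/13 0; 0 0 1]
T3·…·T1 = [22/13 19/13 0; -5/13 -12/13 0; 0 0 1]
T4·…·T1 = [22/13 19/13 0; 5/13 12/13 0; 0 0 1]
T5·…·T1 = [-22/13 -19/13 0; 5/13 12/13 0; 0 0 1]
T6·…·T1 = [22/13 19/13 0; 5/13 12/13 0; 0 0 1]
det M = 1; M⁻¹ = [12/13 -19/13 0; -5/13 22/13 0; 0 0 1]
M⁻¹ · (-245/39, -16/13)ᵀ = (-4, 1/3)ᵀ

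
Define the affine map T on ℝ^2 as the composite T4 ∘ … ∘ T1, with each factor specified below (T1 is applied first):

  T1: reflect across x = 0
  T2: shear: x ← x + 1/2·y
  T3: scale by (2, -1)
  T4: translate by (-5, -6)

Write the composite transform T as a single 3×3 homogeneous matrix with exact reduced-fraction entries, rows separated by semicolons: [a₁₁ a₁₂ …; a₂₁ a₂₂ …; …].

T = [-2 1 -5; 0 -1 -6; 0 0 1]

T1 = [-1 0 0; 0 1 0; 0 0 1]
T2·T1 = [-1 1/2 0; 0 1 0; 0 0 1]
T3·…·T1 = [-2 1 0; 0 -1 0; 0 0 1]
T4·…·T1 = [-2 1 -5; 0 -1 -6; 0 0 1]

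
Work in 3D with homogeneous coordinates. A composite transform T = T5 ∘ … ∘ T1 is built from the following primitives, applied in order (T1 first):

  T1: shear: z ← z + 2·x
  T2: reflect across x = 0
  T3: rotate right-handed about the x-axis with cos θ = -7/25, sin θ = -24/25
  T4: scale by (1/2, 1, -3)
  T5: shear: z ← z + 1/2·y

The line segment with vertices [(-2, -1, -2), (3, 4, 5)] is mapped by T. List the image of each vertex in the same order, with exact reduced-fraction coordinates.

T1 shear: z ← z + 2·x: (-2, -1, -2) → (-2, -1, -6); (3, 4, 5) → (3, 4, 11)
T2 reflect across x = 0: (-2, -1, -6) → (2, -1, -6); (3, 4, 11) → (-3, 4, 11)
T3 rotate right-handed about the x-axis with cos θ = -7/25, sin θ = -24/25: (2, -1, -6) → (2, -137/25, 66/25); (-3, 4, 11) → (-3, 236/25, -173/25)
T4 scale by (1/2, 1, -3): (2, -137/25, 66/25) → (1, -137/25, -198/25); (-3, 236/25, -173/25) → (-3/2, 236/25, 519/25)
T5 shear: z ← z + 1/2·y: (1, -137/25, -198/25) → (1, -137/25, -533/50); (-3/2, 236/25, 519/25) → (-3/2, 236/25, 637/25)

image vertices: (1, -137/25, -533/50), (-3/2, 236/25, 637/25)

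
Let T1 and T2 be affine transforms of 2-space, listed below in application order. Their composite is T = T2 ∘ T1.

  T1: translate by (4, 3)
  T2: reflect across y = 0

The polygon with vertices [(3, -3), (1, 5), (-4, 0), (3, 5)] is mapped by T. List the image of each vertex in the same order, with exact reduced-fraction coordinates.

image vertices: (7, 0), (5, -8), (0, -3), (7, -8)

T1 translate by (4, 3): (3, -3) → (7, 0); (1, 5) → (5, 8); (-4, 0) → (0, 3); (3, 5) → (7, 8)
T2 reflect across y = 0: (7, 0) → (7, 0); (5, 8) → (5, -8); (0, 3) → (0, -3); (7, 8) → (7, -8)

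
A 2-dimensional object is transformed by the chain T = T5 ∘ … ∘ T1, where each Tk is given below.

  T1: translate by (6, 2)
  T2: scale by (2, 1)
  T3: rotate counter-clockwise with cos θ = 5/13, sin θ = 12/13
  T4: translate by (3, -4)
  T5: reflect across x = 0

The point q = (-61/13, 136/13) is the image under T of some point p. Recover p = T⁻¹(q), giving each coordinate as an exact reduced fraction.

T1 = [1 0 6; 0 1 2; 0 0 1]
T2·T1 = [2 0 12; 0 1 2; 0 0 1]
T3·…·T1 = [10/13 -12/13 36/13; 24/13 5/13 154/13; 0 0 1]
T4·…·T1 = [10/13 -12/13 75/13; 24/13 5/13 102/13; 0 0 1]
T5·…·T1 = [-10/13 12/13 -75/13; 24/13 5/13 102/13; 0 0 1]
det M = -2; M⁻¹ = [-5/26 6/13 -123/26; 12/13 5/13 30/13; 0 0 1]
M⁻¹ · (-61/13, 136/13)ᵀ = (1, 2)ᵀ

p = (1, 2)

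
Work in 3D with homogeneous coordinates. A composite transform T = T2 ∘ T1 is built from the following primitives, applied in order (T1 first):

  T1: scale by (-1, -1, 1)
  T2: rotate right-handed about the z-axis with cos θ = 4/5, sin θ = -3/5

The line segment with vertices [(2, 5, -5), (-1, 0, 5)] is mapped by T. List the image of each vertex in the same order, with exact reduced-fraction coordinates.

image vertices: (-23/5, -14/5, -5), (4/5, -3/5, 5)

T1 scale by (-1, -1, 1): (2, 5, -5) → (-2, -5, -5); (-1, 0, 5) → (1, 0, 5)
T2 rotate right-handed about the z-axis with cos θ = 4/5, sin θ = -3/5: (-2, -5, -5) → (-23/5, -14/5, -5); (1, 0, 5) → (4/5, -3/5, 5)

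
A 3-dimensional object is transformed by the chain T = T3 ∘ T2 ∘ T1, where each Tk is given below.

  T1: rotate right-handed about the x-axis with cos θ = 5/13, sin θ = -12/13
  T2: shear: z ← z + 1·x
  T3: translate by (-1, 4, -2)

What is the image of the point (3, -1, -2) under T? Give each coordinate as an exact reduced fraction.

T1 rotate right-handed about the x-axis with cos θ = 5/13, sin θ = -12/13: (3, -1, -2) → (3, -29/13, 2/13)
T2 shear: z ← z + 1·x: (3, -29/13, 2/13) → (3, -29/13, 41/13)
T3 translate by (-1, 4, -2): (3, -29/13, 41/13) → (2, 23/13, 15/13)

T(p) = (2, 23/13, 15/13)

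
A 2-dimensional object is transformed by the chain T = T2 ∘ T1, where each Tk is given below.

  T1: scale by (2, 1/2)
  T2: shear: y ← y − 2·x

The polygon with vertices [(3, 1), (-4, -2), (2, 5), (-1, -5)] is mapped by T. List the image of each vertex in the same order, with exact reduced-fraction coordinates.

image vertices: (6, -23/2), (-8, 15), (4, -11/2), (-2, 3/2)

T1 scale by (2, 1/2): (3, 1) → (6, 1/2); (-4, -2) → (-8, -1); (2, 5) → (4, 5/2); (-1, -5) → (-2, -5/2)
T2 shear: y ← y − 2·x: (6, 1/2) → (6, -23/2); (-8, -1) → (-8, 15); (4, 5/2) → (4, -11/2); (-2, -5/2) → (-2, 3/2)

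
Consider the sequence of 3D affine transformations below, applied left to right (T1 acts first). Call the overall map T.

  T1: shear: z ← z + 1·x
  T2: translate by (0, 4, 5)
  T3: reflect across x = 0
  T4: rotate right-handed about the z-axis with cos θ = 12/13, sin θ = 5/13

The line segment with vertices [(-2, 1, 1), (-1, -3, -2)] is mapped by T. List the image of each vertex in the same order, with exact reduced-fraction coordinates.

image vertices: (-1/13, 70/13, 4), (7/13, 17/13, 2)

T1 shear: z ← z + 1·x: (-2, 1, 1) → (-2, 1, -1); (-1, -3, -2) → (-1, -3, -3)
T2 translate by (0, 4, 5): (-2, 1, -1) → (-2, 5, 4); (-1, -3, -3) → (-1, 1, 2)
T3 reflect across x = 0: (-2, 5, 4) → (2, 5, 4); (-1, 1, 2) → (1, 1, 2)
T4 rotate right-handed about the z-axis with cos θ = 12/13, sin θ = 5/13: (2, 5, 4) → (-1/13, 70/13, 4); (1, 1, 2) → (7/13, 17/13, 2)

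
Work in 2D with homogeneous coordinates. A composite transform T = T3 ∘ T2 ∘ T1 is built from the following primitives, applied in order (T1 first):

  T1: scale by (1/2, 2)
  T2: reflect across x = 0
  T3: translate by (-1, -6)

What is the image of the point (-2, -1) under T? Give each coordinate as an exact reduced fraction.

T(p) = (0, -8)

T1 scale by (1/2, 2): (-2, -1) → (-1, -2)
T2 reflect across x = 0: (-1, -2) → (1, -2)
T3 translate by (-1, -6): (1, -2) → (0, -8)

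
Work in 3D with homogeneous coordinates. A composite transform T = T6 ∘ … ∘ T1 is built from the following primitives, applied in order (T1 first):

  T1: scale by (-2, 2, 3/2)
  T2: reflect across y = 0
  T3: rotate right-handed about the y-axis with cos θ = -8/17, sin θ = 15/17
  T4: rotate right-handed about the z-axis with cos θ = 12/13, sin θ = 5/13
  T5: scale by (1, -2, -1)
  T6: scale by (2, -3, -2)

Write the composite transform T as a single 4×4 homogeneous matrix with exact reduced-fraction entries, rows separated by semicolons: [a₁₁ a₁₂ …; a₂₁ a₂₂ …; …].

T = [384/221 20/13 540/221 0; 480/221 -144/13 675/221 0; 60/17 0 -24/17 0; 0 0 0 1]

T1 = [-2 0 0 0; 0 2 0 0; 0 0 3/2 0; 0 0 0 1]
T2·T1 = [-2 0 0 0; 0 -2 0 0; 0 0 3/2 0; 0 0 0 1]
T3·…·T1 = [16/17 0 45/34 0; 0 -2 0 0; 30/17 0 -12/17 0; 0 0 0 1]
T4·…·T1 = [192/221 10/13 270/221 0; 80/221 -24/13 225/442 0; 30/17 0 -12/17 0; 0 0 0 1]
T5·…·T1 = [192/221 10/13 270/221 0; -160/221 48/13 -225/221 0; -30/17 0 12/17 0; 0 0 0 1]
T6·…·T1 = [384/221 20/13 540/221 0; 480/221 -144/13 675/221 0; 60/17 0 -24/17 0; 0 0 0 1]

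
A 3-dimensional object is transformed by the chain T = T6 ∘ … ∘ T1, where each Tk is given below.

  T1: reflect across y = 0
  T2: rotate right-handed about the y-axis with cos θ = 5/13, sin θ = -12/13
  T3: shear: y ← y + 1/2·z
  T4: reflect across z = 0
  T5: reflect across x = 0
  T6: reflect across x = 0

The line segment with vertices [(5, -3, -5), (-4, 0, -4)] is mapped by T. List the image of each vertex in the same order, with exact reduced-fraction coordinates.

image vertices: (85/13, 113/26, -35/13), (28/13, -34/13, 68/13)

T1 reflect across y = 0: (5, -3, -5) → (5, 3, -5); (-4, 0, -4) → (-4, 0, -4)
T2 rotate right-handed about the y-axis with cos θ = 5/13, sin θ = -12/13: (5, 3, -5) → (85/13, 3, 35/13); (-4, 0, -4) → (28/13, 0, -68/13)
T3 shear: y ← y + 1/2·z: (85/13, 3, 35/13) → (85/13, 113/26, 35/13); (28/13, 0, -68/13) → (28/13, -34/13, -68/13)
T4 reflect across z = 0: (85/13, 113/26, 35/13) → (85/13, 113/26, -35/13); (28/13, -34/13, -68/13) → (28/13, -34/13, 68/13)
T5 reflect across x = 0: (85/13, 113/26, -35/13) → (-85/13, 113/26, -35/13); (28/13, -34/13, 68/13) → (-28/13, -34/13, 68/13)
T6 reflect across x = 0: (-85/13, 113/26, -35/13) → (85/13, 113/26, -35/13); (-28/13, -34/13, 68/13) → (28/13, -34/13, 68/13)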